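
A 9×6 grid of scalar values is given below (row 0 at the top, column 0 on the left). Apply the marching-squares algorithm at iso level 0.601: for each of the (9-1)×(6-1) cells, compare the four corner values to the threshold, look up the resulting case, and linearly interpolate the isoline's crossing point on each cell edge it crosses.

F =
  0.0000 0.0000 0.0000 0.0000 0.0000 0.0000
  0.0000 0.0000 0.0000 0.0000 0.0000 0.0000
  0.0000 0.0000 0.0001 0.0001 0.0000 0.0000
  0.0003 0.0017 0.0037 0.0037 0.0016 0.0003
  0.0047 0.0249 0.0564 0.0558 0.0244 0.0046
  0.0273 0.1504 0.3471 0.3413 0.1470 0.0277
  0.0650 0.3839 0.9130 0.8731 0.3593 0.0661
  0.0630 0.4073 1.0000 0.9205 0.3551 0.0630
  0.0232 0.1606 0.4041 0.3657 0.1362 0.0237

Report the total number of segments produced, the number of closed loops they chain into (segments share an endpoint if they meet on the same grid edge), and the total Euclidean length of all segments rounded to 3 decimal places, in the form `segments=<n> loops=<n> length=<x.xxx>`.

cell (5,1): code 0100 → (5.449,2.000)–(6.000,1.410)
cell (5,2): code 1100 → (5.488,3.000)–(5.449,2.000)
cell (5,3): code 1000 → (6.000,3.530)–(5.488,3.000)
cell (6,1): code 0110 → (6.000,1.410)–(7.000,1.327)
cell (6,3): code 1001 → (7.000,3.565)–(6.000,3.530)
cell (7,1): code 0010 → (7.000,1.327)–(7.670,2.000)
cell (7,2): code 0011 → (7.670,2.000)–(7.576,3.000)
cell (7,3): code 0001 → (7.576,3.000)–(7.000,3.565)
total: 8 segments, chained into 1 closed loop(s), length Σ = 7.309236

segments=8 loops=1 length=7.309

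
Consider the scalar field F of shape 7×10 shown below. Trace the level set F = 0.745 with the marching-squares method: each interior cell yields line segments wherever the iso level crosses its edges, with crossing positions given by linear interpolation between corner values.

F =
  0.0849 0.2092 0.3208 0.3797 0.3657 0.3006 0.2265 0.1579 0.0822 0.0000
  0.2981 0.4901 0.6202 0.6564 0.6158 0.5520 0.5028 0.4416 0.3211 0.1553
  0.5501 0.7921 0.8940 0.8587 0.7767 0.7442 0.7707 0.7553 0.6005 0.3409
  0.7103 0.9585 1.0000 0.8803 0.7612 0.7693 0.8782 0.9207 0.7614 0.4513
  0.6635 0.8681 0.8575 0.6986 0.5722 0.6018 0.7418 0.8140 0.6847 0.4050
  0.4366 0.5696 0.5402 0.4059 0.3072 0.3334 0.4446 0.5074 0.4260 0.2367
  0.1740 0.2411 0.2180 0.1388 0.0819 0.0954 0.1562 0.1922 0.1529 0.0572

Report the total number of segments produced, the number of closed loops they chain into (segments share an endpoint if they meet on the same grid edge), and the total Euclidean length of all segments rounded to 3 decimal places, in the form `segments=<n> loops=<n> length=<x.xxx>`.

cell (1,0): code 0100 → (1.844,1.000)–(2.000,0.805)
cell (1,1): code 1100 → (1.456,2.000)–(1.844,1.000)
cell (1,2): code 1100 → (1.438,3.000)–(1.456,2.000)
cell (1,3): code 1100 → (1.803,4.000)–(1.438,3.000)
cell (1,4): code 1000 → (2.000,4.975)–(1.803,4.000)
cell (1,5): code 0100 → (1.904,6.000)–(2.000,5.030)
cell (1,6): code 1100 → (1.967,7.000)–(1.904,6.000)
cell (1,7): code 1000 → (2.000,7.067)–(1.967,7.000)
cell (2,0): code 0110 → (2.000,0.805)–(3.000,0.140)
cell (2,4): code 1101 → (2.032,5.000)–(2.000,4.975)
cell (2,5): code 1110 → (2.000,5.030)–(2.032,5.000)
cell (2,7): code 1101 → (2.898,8.000)–(2.000,7.067)
cell (2,8): code 1000 → (3.000,8.053)–(2.898,8.000)
cell (3,0): code 0110 → (3.000,0.140)–(4.000,0.398)
cell (3,2): code 1011 → (4.000,2.708)–(3.745,3.000)
cell (3,3): code 0011 → (3.745,3.000)–(3.086,4.000)
cell (3,4): code 0011 → (3.086,4.000)–(3.145,5.000)
cell (3,5): code 0011 → (3.145,5.000)–(3.977,6.000)
cell (3,6): code 0111 → (3.977,6.000)–(4.000,6.044)
cell (3,7): code 1011 → (4.000,7.534)–(3.214,8.000)
cell (3,8): code 0001 → (3.214,8.000)–(3.000,8.053)
cell (4,0): code 0010 → (4.000,0.398)–(4.412,1.000)
cell (4,1): code 0011 → (4.412,1.000)–(4.355,2.000)
cell (4,2): code 0001 → (4.355,2.000)–(4.000,2.708)
cell (4,6): code 0010 → (4.000,6.044)–(4.225,7.000)
cell (4,7): code 0001 → (4.225,7.000)–(4.000,7.534)
total: 26 segments, chained into 1 closed loop(s), length Σ = 19.317240

segments=26 loops=1 length=19.317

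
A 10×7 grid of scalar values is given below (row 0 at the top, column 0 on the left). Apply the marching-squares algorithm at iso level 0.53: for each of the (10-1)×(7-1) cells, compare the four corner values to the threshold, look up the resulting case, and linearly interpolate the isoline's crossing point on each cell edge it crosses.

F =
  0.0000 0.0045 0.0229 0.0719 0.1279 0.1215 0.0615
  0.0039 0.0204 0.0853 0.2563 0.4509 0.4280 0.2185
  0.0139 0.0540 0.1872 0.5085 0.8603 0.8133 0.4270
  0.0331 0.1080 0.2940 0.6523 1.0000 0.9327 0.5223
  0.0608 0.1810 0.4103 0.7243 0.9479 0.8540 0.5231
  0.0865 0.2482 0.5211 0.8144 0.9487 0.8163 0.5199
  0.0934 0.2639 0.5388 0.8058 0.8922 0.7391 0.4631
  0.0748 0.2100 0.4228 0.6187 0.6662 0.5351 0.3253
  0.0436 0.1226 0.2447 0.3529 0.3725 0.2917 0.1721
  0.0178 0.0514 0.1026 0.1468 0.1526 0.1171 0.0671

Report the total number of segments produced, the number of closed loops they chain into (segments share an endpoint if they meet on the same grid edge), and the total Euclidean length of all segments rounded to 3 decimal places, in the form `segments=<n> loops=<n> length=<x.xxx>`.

cell (1,3): code 0100 → (1.193,4.000)–(2.000,3.061)
cell (1,4): code 1100 → (1.265,5.000)–(1.193,4.000)
cell (1,5): code 1000 → (2.000,5.733)–(1.265,5.000)
cell (2,2): code 0100 → (2.150,3.000)–(3.000,2.659)
cell (2,3): code 1110 → (2.000,3.061)–(2.150,3.000)
cell (2,5): code 1001 → (3.000,5.981)–(2.000,5.733)
cell (3,2): code 0110 → (3.000,2.659)–(4.000,2.381)
cell (3,5): code 1001 → (4.000,5.979)–(3.000,5.981)
cell (4,2): code 0110 → (4.000,2.381)–(5.000,2.030)
cell (4,5): code 1001 → (5.000,5.966)–(4.000,5.979)
cell (5,1): code 0100 → (5.503,2.000)–(6.000,1.968)
cell (5,2): code 1110 → (5.000,2.030)–(5.503,2.000)
cell (5,5): code 1001 → (6.000,5.758)–(5.000,5.966)
cell (6,1): code 0010 → (6.000,1.968)–(6.076,2.000)
cell (6,2): code 0111 → (6.076,2.000)–(7.000,2.547)
cell (6,5): code 1001 → (7.000,5.024)–(6.000,5.758)
cell (7,2): code 0010 → (7.000,2.547)–(7.334,3.000)
cell (7,3): code 0011 → (7.334,3.000)–(7.464,4.000)
cell (7,4): code 0011 → (7.464,4.000)–(7.021,5.000)
cell (7,5): code 0001 → (7.021,5.000)–(7.000,5.024)
total: 20 segments, chained into 1 closed loop(s), length Σ = 16.601223

segments=20 loops=1 length=16.601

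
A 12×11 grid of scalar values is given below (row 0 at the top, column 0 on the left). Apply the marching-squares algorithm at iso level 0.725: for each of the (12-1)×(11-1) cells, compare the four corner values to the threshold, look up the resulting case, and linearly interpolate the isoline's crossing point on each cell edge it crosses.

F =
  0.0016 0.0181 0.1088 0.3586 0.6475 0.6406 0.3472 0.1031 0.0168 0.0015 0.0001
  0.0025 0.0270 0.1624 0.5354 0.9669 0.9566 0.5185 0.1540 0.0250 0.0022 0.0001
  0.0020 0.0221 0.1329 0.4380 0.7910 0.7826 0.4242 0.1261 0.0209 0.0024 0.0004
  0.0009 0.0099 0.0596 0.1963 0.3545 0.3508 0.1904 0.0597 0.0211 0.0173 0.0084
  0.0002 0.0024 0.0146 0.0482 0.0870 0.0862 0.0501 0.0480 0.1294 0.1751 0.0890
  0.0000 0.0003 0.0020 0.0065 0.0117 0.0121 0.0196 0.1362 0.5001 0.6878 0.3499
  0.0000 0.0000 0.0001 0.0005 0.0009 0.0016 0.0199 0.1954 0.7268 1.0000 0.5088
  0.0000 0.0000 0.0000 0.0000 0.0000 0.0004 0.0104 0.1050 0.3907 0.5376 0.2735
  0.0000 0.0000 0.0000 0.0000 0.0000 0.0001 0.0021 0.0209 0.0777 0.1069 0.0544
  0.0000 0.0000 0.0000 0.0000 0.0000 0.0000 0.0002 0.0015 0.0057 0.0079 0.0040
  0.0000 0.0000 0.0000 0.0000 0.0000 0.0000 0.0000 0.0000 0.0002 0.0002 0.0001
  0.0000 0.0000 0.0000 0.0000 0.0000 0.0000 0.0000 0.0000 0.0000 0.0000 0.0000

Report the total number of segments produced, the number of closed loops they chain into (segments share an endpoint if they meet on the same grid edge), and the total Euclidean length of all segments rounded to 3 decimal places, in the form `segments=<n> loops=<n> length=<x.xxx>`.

segments=14 loops=2 length=10.792

cell (0,3): code 0100 → (0.243,4.000)–(1.000,3.439)
cell (0,4): code 1100 → (0.267,5.000)–(0.243,4.000)
cell (0,5): code 1000 → (1.000,5.529)–(0.267,5.000)
cell (1,3): code 0110 → (1.000,3.439)–(2.000,3.813)
cell (1,5): code 1001 → (2.000,5.161)–(1.000,5.529)
cell (2,3): code 0010 → (2.000,3.813)–(2.151,4.000)
cell (2,4): code 0011 → (2.151,4.000)–(2.133,5.000)
cell (2,5): code 0001 → (2.133,5.000)–(2.000,5.161)
cell (5,7): code 0100 → (5.992,8.000)–(6.000,7.997)
cell (5,8): code 1100 → (5.119,9.000)–(5.992,8.000)
cell (5,9): code 1000 → (6.000,9.560)–(5.119,9.000)
cell (6,7): code 0010 → (6.000,7.997)–(6.005,8.000)
cell (6,8): code 0011 → (6.005,8.000)–(6.595,9.000)
cell (6,9): code 0001 → (6.595,9.000)–(6.000,9.560)
total: 14 segments, chained into 2 closed loop(s), length Σ = 10.792381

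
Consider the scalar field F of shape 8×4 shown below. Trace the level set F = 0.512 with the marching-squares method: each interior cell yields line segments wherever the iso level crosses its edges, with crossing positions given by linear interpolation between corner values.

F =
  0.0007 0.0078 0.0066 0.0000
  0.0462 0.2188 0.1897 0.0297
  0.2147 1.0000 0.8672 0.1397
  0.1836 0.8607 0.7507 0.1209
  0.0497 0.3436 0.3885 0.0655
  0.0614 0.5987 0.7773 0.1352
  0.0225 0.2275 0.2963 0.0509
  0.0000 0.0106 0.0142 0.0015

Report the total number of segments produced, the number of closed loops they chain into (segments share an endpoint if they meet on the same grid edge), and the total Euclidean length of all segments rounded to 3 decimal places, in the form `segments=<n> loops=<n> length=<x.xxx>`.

segments=14 loops=2 length=11.476

cell (1,0): code 0100 → (1.375,1.000)–(2.000,0.379)
cell (1,1): code 1100 → (1.476,2.000)–(1.375,1.000)
cell (1,2): code 1000 → (2.000,2.488)–(1.476,2.000)
cell (2,0): code 0110 → (2.000,0.379)–(3.000,0.485)
cell (2,2): code 1001 → (3.000,2.379)–(2.000,2.488)
cell (3,0): code 0010 → (3.000,0.485)–(3.674,1.000)
cell (3,1): code 0011 → (3.674,1.000)–(3.659,2.000)
cell (3,2): code 0001 → (3.659,2.000)–(3.000,2.379)
cell (4,0): code 0100 → (4.660,1.000)–(5.000,0.839)
cell (4,1): code 1100 → (4.318,2.000)–(4.660,1.000)
cell (4,2): code 1000 → (5.000,2.413)–(4.318,2.000)
cell (5,0): code 0010 → (5.000,0.839)–(5.234,1.000)
cell (5,1): code 0011 → (5.234,1.000)–(5.552,2.000)
cell (5,2): code 0001 → (5.552,2.000)–(5.000,2.413)
total: 14 segments, chained into 2 closed loop(s), length Σ = 11.476356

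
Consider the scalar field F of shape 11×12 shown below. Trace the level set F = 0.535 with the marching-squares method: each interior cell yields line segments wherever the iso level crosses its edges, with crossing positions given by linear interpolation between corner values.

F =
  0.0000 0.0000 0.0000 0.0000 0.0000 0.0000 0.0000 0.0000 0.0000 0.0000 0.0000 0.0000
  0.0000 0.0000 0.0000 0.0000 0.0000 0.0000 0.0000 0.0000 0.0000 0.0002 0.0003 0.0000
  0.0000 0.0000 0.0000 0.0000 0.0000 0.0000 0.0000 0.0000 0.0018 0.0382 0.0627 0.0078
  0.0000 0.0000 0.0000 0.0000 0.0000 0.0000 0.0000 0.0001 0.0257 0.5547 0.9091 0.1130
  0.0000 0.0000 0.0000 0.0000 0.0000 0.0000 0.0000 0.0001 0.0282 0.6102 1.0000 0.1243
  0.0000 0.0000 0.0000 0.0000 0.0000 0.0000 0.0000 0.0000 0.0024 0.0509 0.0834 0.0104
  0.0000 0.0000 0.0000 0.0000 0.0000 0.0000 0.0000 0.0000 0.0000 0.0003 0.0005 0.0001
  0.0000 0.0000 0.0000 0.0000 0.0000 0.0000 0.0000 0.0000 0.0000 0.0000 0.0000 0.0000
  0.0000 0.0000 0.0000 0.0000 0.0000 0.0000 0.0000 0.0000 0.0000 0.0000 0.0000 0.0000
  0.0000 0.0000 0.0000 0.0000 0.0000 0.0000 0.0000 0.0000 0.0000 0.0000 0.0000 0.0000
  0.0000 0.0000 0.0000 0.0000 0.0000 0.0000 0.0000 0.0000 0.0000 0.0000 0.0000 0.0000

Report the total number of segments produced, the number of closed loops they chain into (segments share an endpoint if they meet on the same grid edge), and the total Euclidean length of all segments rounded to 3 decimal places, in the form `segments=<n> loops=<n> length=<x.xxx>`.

cell (2,8): code 0100 → (2.962,9.000)–(3.000,8.963)
cell (2,9): code 1100 → (2.558,10.000)–(2.962,9.000)
cell (2,10): code 1000 → (3.000,10.470)–(2.558,10.000)
cell (3,8): code 0110 → (3.000,8.963)–(4.000,8.871)
cell (3,10): code 1001 → (4.000,10.531)–(3.000,10.470)
cell (4,8): code 0010 → (4.000,8.871)–(4.134,9.000)
cell (4,9): code 0011 → (4.134,9.000)–(4.507,10.000)
cell (4,10): code 0001 → (4.507,10.000)–(4.000,10.531)
total: 8 segments, chained into 1 closed loop(s), length Σ = 5.771090

segments=8 loops=1 length=5.771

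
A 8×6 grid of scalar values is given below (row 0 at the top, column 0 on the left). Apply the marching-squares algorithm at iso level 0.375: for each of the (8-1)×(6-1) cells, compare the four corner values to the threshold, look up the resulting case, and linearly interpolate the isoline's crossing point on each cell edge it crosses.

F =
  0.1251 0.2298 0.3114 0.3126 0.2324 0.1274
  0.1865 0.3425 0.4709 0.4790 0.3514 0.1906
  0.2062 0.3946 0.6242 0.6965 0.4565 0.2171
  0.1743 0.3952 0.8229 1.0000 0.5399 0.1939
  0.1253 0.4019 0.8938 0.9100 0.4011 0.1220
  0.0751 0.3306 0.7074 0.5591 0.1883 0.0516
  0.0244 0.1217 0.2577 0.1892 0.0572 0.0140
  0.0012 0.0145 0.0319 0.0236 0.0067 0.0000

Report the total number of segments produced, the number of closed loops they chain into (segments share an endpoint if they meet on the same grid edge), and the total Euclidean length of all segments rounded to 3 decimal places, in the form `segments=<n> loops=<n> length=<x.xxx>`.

segments=18 loops=1 length=14.340

cell (0,1): code 0100 → (0.399,2.000)–(1.000,1.253)
cell (0,2): code 1100 → (0.375,3.000)–(0.399,2.000)
cell (0,3): code 1000 → (1.000,3.815)–(0.375,3.000)
cell (1,0): code 0100 → (1.624,1.000)–(2.000,0.896)
cell (1,1): code 1110 → (1.000,1.253)–(1.624,1.000)
cell (1,3): code 1101 → (1.225,4.000)–(1.000,3.815)
cell (1,4): code 1000 → (2.000,4.340)–(1.225,4.000)
cell (2,0): code 0110 → (2.000,0.896)–(3.000,0.909)
cell (2,4): code 1001 → (3.000,4.477)–(2.000,4.340)
cell (3,0): code 0110 → (3.000,0.909)–(4.000,0.903)
cell (3,4): code 1001 → (4.000,4.094)–(3.000,4.477)
cell (4,0): code 0010 → (4.000,0.903)–(4.377,1.000)
cell (4,1): code 0111 → (4.377,1.000)–(5.000,1.118)
cell (4,3): code 1011 → (5.000,3.496)–(4.123,4.000)
cell (4,4): code 0001 → (4.123,4.000)–(4.000,4.094)
cell (5,1): code 0010 → (5.000,1.118)–(5.739,2.000)
cell (5,2): code 0011 → (5.739,2.000)–(5.498,3.000)
cell (5,3): code 0001 → (5.498,3.000)–(5.000,3.496)
total: 18 segments, chained into 1 closed loop(s), length Σ = 14.339527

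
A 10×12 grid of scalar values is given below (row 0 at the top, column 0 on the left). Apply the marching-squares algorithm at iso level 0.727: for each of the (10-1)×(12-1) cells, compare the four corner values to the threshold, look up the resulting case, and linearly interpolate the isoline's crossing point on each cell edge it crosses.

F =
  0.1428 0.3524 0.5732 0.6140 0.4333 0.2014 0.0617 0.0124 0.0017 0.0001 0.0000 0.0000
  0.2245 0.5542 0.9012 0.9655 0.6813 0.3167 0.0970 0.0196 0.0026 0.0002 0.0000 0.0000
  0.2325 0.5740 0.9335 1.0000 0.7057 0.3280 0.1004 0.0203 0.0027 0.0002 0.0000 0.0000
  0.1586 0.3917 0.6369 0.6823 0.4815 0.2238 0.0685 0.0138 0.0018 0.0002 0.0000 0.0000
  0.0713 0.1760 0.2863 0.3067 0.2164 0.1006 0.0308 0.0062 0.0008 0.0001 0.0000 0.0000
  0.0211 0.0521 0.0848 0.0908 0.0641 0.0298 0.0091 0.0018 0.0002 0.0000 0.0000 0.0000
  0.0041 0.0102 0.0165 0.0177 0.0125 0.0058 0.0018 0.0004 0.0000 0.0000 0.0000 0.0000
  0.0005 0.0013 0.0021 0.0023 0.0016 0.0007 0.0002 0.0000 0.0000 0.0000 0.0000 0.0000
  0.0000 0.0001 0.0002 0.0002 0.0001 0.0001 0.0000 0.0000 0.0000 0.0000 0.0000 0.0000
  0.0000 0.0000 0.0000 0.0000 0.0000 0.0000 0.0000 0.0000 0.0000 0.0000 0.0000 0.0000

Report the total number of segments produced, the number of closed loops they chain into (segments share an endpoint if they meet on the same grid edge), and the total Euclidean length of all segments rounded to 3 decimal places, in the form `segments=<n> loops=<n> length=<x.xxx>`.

cell (0,1): code 0100 → (0.469,2.000)–(1.000,1.498)
cell (0,2): code 1100 → (0.321,3.000)–(0.469,2.000)
cell (0,3): code 1000 → (1.000,3.839)–(0.321,3.000)
cell (1,1): code 0110 → (1.000,1.498)–(2.000,1.426)
cell (1,3): code 1001 → (2.000,3.928)–(1.000,3.839)
cell (2,1): code 0010 → (2.000,1.426)–(2.696,2.000)
cell (2,2): code 0011 → (2.696,2.000)–(2.859,3.000)
cell (2,3): code 0001 → (2.859,3.000)–(2.000,3.928)
total: 8 segments, chained into 1 closed loop(s), length Σ = 8.007599

segments=8 loops=1 length=8.008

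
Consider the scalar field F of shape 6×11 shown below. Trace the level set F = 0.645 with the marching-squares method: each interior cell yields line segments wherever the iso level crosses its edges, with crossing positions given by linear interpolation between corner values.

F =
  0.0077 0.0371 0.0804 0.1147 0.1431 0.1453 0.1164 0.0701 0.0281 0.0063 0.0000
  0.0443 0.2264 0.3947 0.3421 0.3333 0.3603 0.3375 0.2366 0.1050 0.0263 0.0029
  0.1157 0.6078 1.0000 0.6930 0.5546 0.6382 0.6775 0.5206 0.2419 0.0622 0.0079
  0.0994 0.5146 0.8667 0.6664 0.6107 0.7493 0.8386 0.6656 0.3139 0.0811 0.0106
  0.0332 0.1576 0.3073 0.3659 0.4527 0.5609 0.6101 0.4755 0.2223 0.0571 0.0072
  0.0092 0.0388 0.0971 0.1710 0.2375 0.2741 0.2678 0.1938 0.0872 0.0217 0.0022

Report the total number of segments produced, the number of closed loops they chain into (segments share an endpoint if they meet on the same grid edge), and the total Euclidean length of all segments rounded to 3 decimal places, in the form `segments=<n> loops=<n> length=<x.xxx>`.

cell (1,1): code 0100 → (1.414,2.000)–(2.000,1.095)
cell (1,2): code 1100 → (1.863,3.000)–(1.414,2.000)
cell (1,3): code 1000 → (2.000,3.347)–(1.863,3.000)
cell (1,5): code 0100 → (1.904,6.000)–(2.000,5.173)
cell (1,6): code 1000 → (2.000,6.207)–(1.904,6.000)
cell (2,1): code 0110 → (2.000,1.095)–(3.000,1.370)
cell (2,3): code 1001 → (3.000,3.384)–(2.000,3.347)
cell (2,4): code 0100 → (2.061,5.000)–(3.000,4.247)
cell (2,5): code 1110 → (2.000,5.173)–(2.061,5.000)
cell (2,6): code 1101 → (2.858,7.000)–(2.000,6.207)
cell (2,7): code 1000 → (3.000,7.059)–(2.858,7.000)
cell (3,1): code 0010 → (3.000,1.370)–(3.396,2.000)
cell (3,2): code 0011 → (3.396,2.000)–(3.071,3.000)
cell (3,3): code 0001 → (3.071,3.000)–(3.000,3.384)
cell (3,4): code 0010 → (3.000,4.247)–(3.554,5.000)
cell (3,5): code 0011 → (3.554,5.000)–(3.847,6.000)
cell (3,6): code 0011 → (3.847,6.000)–(3.108,7.000)
cell (3,7): code 0001 → (3.108,7.000)–(3.000,7.059)
total: 18 segments, chained into 2 closed loop(s), length Σ = 13.884226

segments=18 loops=2 length=13.884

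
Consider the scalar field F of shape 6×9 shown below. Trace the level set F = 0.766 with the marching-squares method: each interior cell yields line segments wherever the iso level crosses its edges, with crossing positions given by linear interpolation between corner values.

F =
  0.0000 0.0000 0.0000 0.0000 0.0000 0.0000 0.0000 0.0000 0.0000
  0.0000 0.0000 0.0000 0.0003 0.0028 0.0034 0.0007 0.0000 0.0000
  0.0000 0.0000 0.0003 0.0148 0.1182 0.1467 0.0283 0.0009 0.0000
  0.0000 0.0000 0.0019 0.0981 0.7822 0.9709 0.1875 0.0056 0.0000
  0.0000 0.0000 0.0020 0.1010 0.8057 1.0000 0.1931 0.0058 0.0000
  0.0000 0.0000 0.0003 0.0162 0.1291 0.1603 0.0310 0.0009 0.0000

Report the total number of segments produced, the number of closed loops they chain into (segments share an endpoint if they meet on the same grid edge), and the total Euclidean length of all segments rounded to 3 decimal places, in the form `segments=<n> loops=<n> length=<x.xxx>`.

cell (2,3): code 0100 → (2.976,4.000)–(3.000,3.976)
cell (2,4): code 1100 → (2.751,5.000)–(2.976,4.000)
cell (2,5): code 1000 → (3.000,5.262)–(2.751,5.000)
cell (3,3): code 0110 → (3.000,3.976)–(4.000,3.944)
cell (3,5): code 1001 → (4.000,5.290)–(3.000,5.262)
cell (4,3): code 0010 → (4.000,3.944)–(4.059,4.000)
cell (4,4): code 0011 → (4.059,4.000)–(4.279,5.000)
cell (4,5): code 0001 → (4.279,5.000)–(4.000,5.290)
total: 8 segments, chained into 1 closed loop(s), length Σ = 4.928061

segments=8 loops=1 length=4.928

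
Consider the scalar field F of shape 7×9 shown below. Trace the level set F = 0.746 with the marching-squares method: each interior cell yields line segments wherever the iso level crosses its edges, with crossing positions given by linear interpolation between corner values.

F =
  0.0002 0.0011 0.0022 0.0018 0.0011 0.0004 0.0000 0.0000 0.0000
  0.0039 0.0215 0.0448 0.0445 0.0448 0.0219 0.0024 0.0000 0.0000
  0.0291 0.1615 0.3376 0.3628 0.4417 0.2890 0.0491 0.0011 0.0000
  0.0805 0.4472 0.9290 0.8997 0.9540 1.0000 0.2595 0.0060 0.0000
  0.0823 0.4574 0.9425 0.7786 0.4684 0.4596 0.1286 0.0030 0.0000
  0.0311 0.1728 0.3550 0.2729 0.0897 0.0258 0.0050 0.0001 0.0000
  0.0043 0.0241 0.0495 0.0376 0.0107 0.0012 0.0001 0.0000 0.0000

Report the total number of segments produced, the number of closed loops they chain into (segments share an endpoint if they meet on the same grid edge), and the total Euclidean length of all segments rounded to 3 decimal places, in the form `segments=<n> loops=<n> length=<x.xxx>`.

cell (2,1): code 0100 → (2.691,2.000)–(3.000,1.620)
cell (2,2): code 1100 → (2.714,3.000)–(2.691,2.000)
cell (2,3): code 1100 → (2.594,4.000)–(2.714,3.000)
cell (2,4): code 1100 → (2.643,5.000)–(2.594,4.000)
cell (2,5): code 1000 → (3.000,5.343)–(2.643,5.000)
cell (3,1): code 0110 → (3.000,1.620)–(4.000,1.595)
cell (3,3): code 1011 → (4.000,3.105)–(3.428,4.000)
cell (3,4): code 0011 → (3.428,4.000)–(3.470,5.000)
cell (3,5): code 0001 → (3.470,5.000)–(3.000,5.343)
cell (4,1): code 0010 → (4.000,1.595)–(4.334,2.000)
cell (4,2): code 0011 → (4.334,2.000)–(4.064,3.000)
cell (4,3): code 0001 → (4.064,3.000)–(4.000,3.105)
total: 12 segments, chained into 1 closed loop(s), length Σ = 9.323157

segments=12 loops=1 length=9.323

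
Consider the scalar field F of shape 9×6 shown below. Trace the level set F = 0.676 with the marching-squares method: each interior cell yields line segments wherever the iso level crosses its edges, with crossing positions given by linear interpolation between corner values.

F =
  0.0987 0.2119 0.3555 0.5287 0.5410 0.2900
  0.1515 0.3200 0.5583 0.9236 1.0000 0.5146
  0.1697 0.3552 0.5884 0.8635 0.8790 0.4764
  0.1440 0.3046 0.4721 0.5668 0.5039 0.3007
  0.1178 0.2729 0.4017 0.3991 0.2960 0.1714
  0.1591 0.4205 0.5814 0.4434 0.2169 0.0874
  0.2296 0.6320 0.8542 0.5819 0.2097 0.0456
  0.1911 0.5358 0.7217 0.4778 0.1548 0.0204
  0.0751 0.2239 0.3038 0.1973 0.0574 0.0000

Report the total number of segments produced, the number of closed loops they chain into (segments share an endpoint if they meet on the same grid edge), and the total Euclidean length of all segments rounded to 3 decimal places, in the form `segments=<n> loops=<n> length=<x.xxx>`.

cell (0,2): code 0100 → (0.373,3.000)–(1.000,2.322)
cell (0,3): code 1100 → (0.294,4.000)–(0.373,3.000)
cell (0,4): code 1000 → (1.000,4.667)–(0.294,4.000)
cell (1,2): code 0110 → (1.000,2.322)–(2.000,2.318)
cell (1,4): code 1001 → (2.000,4.504)–(1.000,4.667)
cell (2,2): code 0010 → (2.000,2.318)–(2.632,3.000)
cell (2,3): code 0011 → (2.632,3.000)–(2.541,4.000)
cell (2,4): code 0001 → (2.541,4.000)–(2.000,4.504)
cell (5,1): code 0100 → (5.347,2.000)–(6.000,1.198)
cell (5,2): code 1000 → (6.000,2.654)–(5.347,2.000)
cell (6,1): code 0110 → (6.000,1.198)–(7.000,1.754)
cell (6,2): code 1001 → (7.000,2.187)–(6.000,2.654)
cell (7,1): code 0010 → (7.000,1.754)–(7.109,2.000)
cell (7,2): code 0001 → (7.109,2.000)–(7.000,2.187)
total: 14 segments, chained into 2 closed loop(s), length Σ = 12.277380

segments=14 loops=2 length=12.277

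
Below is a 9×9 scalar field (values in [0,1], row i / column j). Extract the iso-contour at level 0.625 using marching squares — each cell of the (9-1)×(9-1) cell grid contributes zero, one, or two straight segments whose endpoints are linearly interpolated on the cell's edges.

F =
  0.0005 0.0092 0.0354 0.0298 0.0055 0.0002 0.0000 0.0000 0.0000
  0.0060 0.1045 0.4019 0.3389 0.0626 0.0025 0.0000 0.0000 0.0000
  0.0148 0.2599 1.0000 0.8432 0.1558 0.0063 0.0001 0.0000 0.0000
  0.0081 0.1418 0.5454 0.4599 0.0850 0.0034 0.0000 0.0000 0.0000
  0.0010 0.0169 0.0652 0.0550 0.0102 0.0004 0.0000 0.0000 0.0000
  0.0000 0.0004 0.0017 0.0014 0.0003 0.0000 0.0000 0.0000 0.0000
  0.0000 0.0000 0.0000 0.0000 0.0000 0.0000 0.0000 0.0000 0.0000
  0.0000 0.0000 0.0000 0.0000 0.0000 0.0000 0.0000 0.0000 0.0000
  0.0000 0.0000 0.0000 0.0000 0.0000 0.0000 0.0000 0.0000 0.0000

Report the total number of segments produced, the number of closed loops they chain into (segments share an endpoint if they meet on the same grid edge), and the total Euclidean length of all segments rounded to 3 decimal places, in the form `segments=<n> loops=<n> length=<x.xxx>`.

cell (1,1): code 0100 → (1.373,2.000)–(2.000,1.493)
cell (1,2): code 1100 → (1.567,3.000)–(1.373,2.000)
cell (1,3): code 1000 → (2.000,3.317)–(1.567,3.000)
cell (2,1): code 0010 → (2.000,1.493)–(2.825,2.000)
cell (2,2): code 0011 → (2.825,2.000)–(2.569,3.000)
cell (2,3): code 0001 → (2.569,3.000)–(2.000,3.317)
total: 6 segments, chained into 1 closed loop(s), length Σ = 5.013493

segments=6 loops=1 length=5.013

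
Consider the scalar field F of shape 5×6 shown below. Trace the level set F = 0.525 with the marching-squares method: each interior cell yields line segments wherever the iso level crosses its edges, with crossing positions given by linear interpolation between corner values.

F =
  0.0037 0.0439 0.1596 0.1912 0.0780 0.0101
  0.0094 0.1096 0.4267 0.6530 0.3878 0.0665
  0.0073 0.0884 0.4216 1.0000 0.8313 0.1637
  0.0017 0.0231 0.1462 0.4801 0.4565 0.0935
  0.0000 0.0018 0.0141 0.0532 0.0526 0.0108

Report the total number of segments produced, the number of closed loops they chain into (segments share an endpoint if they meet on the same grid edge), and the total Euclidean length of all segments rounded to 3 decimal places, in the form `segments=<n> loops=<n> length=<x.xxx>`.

segments=8 loops=1 length=6.821

cell (0,2): code 0100 → (0.723,3.000)–(1.000,2.434)
cell (0,3): code 1000 → (1.000,3.483)–(0.723,3.000)
cell (1,2): code 0110 → (1.000,2.434)–(2.000,2.179)
cell (1,3): code 1101 → (1.309,4.000)–(1.000,3.483)
cell (1,4): code 1000 → (2.000,4.459)–(1.309,4.000)
cell (2,2): code 0010 → (2.000,2.179)–(2.914,3.000)
cell (2,3): code 0011 → (2.914,3.000)–(2.817,4.000)
cell (2,4): code 0001 → (2.817,4.000)–(2.000,4.459)
total: 8 segments, chained into 1 closed loop(s), length Σ = 6.820882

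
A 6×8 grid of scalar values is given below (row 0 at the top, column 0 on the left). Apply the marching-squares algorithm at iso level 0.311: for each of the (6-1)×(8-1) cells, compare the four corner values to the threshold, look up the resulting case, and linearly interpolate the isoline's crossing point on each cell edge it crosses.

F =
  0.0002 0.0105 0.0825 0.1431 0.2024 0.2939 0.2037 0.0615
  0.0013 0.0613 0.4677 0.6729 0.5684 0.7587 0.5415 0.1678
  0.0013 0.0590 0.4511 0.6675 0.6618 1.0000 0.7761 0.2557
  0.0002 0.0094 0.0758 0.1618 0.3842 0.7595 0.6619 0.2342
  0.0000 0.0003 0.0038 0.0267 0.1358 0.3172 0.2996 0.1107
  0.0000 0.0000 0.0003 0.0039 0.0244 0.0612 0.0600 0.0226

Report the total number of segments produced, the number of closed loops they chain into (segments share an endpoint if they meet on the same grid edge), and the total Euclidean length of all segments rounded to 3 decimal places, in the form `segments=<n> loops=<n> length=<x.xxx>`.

cell (0,1): code 0100 → (0.593,2.000)–(1.000,1.614)
cell (0,2): code 1100 → (0.317,3.000)–(0.593,2.000)
cell (0,3): code 1100 → (0.297,4.000)–(0.317,3.000)
cell (0,4): code 1100 → (0.037,5.000)–(0.297,4.000)
cell (0,5): code 1100 → (0.318,6.000)–(0.037,5.000)
cell (0,6): code 1000 → (1.000,6.617)–(0.318,6.000)
cell (1,1): code 0110 → (1.000,1.614)–(2.000,1.643)
cell (1,6): code 1001 → (2.000,6.894)–(1.000,6.617)
cell (2,1): code 0010 → (2.000,1.643)–(2.373,2.000)
cell (2,2): code 0011 → (2.373,2.000)–(2.705,3.000)
cell (2,3): code 0111 → (2.705,3.000)–(3.000,3.671)
cell (2,6): code 1001 → (3.000,6.820)–(2.000,6.894)
cell (3,3): code 0010 → (3.000,3.671)–(3.295,4.000)
cell (3,4): code 0111 → (3.295,4.000)–(4.000,4.966)
cell (3,5): code 1011 → (4.000,5.352)–(3.969,6.000)
cell (3,6): code 0001 → (3.969,6.000)–(3.000,6.820)
cell (4,4): code 0010 → (4.000,4.966)–(4.024,5.000)
cell (4,5): code 0001 → (4.024,5.000)–(4.000,5.352)
total: 18 segments, chained into 1 closed loop(s), length Σ = 14.884333

segments=18 loops=1 length=14.884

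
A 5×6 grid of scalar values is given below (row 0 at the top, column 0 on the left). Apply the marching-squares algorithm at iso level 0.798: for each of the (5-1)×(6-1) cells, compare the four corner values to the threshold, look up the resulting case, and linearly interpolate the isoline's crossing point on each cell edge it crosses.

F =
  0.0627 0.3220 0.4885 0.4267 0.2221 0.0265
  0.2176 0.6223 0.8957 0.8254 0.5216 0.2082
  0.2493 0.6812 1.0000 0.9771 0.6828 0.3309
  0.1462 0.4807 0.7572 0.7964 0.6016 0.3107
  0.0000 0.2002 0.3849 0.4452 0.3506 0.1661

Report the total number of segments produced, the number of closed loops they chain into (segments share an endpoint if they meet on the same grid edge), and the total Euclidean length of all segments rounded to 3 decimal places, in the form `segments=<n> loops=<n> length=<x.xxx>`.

segments=8 loops=1 length=6.944

cell (0,1): code 0100 → (0.760,2.000)–(1.000,1.643)
cell (0,2): code 1100 → (0.931,3.000)–(0.760,2.000)
cell (0,3): code 1000 → (1.000,3.090)–(0.931,3.000)
cell (1,1): code 0110 → (1.000,1.643)–(2.000,1.366)
cell (1,3): code 1001 → (2.000,3.609)–(1.000,3.090)
cell (2,1): code 0010 → (2.000,1.366)–(2.832,2.000)
cell (2,2): code 0011 → (2.832,2.000)–(2.991,3.000)
cell (2,3): code 0001 → (2.991,3.000)–(2.000,3.609)
total: 8 segments, chained into 1 closed loop(s), length Σ = 6.943626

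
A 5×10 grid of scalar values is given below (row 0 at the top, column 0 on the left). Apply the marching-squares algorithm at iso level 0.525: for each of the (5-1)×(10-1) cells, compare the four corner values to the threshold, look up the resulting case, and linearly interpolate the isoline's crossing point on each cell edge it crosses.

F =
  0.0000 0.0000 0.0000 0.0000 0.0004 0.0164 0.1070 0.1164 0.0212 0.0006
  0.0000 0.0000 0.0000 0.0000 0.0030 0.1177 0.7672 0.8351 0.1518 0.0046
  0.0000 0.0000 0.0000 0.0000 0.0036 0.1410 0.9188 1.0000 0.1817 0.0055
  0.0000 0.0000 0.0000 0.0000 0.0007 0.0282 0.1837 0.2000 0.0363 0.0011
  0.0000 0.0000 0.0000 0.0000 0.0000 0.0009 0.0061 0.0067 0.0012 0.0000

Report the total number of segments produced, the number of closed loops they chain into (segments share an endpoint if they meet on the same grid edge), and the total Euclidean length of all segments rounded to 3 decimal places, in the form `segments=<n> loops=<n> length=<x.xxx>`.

cell (0,5): code 0100 → (0.633,6.000)–(1.000,5.627)
cell (0,6): code 1100 → (0.569,7.000)–(0.633,6.000)
cell (0,7): code 1000 → (1.000,7.454)–(0.569,7.000)
cell (1,5): code 0110 → (1.000,5.627)–(2.000,5.494)
cell (1,7): code 1001 → (2.000,7.580)–(1.000,7.454)
cell (2,5): code 0010 → (2.000,5.494)–(2.536,6.000)
cell (2,6): code 0011 → (2.536,6.000)–(2.594,7.000)
cell (2,7): code 0001 → (2.594,7.000)–(2.000,7.580)
total: 8 segments, chained into 1 closed loop(s), length Σ = 6.737381

segments=8 loops=1 length=6.737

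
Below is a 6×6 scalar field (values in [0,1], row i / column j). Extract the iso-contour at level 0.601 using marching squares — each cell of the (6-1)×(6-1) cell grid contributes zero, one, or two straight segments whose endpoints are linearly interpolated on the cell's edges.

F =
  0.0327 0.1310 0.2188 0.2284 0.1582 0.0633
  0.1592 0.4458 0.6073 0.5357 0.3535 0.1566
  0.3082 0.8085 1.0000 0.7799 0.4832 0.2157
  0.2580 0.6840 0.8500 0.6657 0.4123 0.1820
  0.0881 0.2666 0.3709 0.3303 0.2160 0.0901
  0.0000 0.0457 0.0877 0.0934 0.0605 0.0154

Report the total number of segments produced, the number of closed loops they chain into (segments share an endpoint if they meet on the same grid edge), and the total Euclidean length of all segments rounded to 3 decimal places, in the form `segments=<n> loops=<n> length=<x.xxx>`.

segments=12 loops=1 length=8.573

cell (0,1): code 0100 → (0.984,2.000)–(1.000,1.961)
cell (0,2): code 1000 → (1.000,2.088)–(0.984,2.000)
cell (1,0): code 0100 → (1.428,1.000)–(2.000,0.585)
cell (1,1): code 1110 → (1.000,1.961)–(1.428,1.000)
cell (1,2): code 1101 → (1.267,3.000)–(1.000,2.088)
cell (1,3): code 1000 → (2.000,3.603)–(1.267,3.000)
cell (2,0): code 0110 → (2.000,0.585)–(3.000,0.805)
cell (2,3): code 1001 → (3.000,3.255)–(2.000,3.603)
cell (3,0): code 0010 → (3.000,0.805)–(3.199,1.000)
cell (3,1): code 0011 → (3.199,1.000)–(3.520,2.000)
cell (3,2): code 0011 → (3.520,2.000)–(3.193,3.000)
cell (3,3): code 0001 → (3.193,3.000)–(3.000,3.255)
total: 12 segments, chained into 1 closed loop(s), length Σ = 8.572786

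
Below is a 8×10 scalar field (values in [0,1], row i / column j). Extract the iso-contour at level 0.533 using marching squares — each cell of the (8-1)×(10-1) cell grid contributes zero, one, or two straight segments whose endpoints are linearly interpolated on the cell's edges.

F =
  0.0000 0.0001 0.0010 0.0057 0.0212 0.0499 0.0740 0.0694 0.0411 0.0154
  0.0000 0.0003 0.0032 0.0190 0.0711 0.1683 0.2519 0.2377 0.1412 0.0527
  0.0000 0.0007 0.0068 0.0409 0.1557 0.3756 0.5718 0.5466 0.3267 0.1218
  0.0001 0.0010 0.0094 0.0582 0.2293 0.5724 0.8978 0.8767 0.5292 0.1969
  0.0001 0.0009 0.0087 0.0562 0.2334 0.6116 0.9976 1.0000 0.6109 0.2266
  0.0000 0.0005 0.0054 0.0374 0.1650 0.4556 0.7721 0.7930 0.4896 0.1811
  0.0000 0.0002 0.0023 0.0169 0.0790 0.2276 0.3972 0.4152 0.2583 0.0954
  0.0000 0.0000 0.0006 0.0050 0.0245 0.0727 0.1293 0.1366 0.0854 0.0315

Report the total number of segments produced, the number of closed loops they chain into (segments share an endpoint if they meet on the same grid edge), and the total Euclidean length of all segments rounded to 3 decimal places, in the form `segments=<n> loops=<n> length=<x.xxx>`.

segments=16 loops=1 length=11.311

cell (1,5): code 0100 → (1.879,6.000)–(2.000,5.802)
cell (1,6): code 1100 → (1.956,7.000)–(1.879,6.000)
cell (1,7): code 1000 → (2.000,7.062)–(1.956,7.000)
cell (2,4): code 0100 → (2.800,5.000)–(3.000,4.885)
cell (2,5): code 1110 → (2.000,5.802)–(2.800,5.000)
cell (2,7): code 1001 → (3.000,7.989)–(2.000,7.062)
cell (3,4): code 0110 → (3.000,4.885)–(4.000,4.792)
cell (3,7): code 1101 → (3.047,8.000)–(3.000,7.989)
cell (3,8): code 1000 → (4.000,8.203)–(3.047,8.000)
cell (4,4): code 0010 → (4.000,4.792)–(4.504,5.000)
cell (4,5): code 0111 → (4.504,5.000)–(5.000,5.245)
cell (4,7): code 1011 → (5.000,7.857)–(4.642,8.000)
cell (4,8): code 0001 → (4.642,8.000)–(4.000,8.203)
cell (5,5): code 0010 → (5.000,5.245)–(5.638,6.000)
cell (5,6): code 0011 → (5.638,6.000)–(5.688,7.000)
cell (5,7): code 0001 → (5.688,7.000)–(5.000,7.857)
total: 16 segments, chained into 1 closed loop(s), length Σ = 11.311070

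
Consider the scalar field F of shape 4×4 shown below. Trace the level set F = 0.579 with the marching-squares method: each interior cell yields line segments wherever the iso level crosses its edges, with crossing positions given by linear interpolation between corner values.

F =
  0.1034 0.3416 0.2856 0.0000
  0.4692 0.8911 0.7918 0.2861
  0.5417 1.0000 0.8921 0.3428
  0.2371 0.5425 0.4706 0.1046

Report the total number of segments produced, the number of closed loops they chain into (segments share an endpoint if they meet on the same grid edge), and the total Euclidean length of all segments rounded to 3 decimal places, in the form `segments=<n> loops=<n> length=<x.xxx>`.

segments=8 loops=1 length=7.817

cell (0,0): code 0100 → (0.432,1.000)–(1.000,0.260)
cell (0,1): code 1100 → (0.580,2.000)–(0.432,1.000)
cell (0,2): code 1000 → (1.000,2.421)–(0.580,2.000)
cell (1,0): code 0110 → (1.000,0.260)–(2.000,0.081)
cell (1,2): code 1001 → (2.000,2.570)–(1.000,2.421)
cell (2,0): code 0010 → (2.000,0.081)–(2.920,1.000)
cell (2,1): code 0011 → (2.920,1.000)–(2.743,2.000)
cell (2,2): code 0001 → (2.743,2.000)–(2.000,2.570)
total: 8 segments, chained into 1 closed loop(s), length Σ = 7.817400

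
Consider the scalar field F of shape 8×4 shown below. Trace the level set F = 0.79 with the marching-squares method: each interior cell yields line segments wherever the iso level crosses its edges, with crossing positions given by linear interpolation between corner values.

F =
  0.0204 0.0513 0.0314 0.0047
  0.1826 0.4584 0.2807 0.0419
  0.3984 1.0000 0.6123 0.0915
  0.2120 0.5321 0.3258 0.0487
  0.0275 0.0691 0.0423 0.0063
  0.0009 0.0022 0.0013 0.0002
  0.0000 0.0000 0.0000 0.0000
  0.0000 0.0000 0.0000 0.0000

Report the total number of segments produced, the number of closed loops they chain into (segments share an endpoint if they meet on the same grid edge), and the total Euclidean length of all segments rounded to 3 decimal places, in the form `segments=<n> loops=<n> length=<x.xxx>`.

cell (1,0): code 0100 → (1.612,1.000)–(2.000,0.651)
cell (1,1): code 1000 → (2.000,1.542)–(1.612,1.000)
cell (2,0): code 0010 → (2.000,0.651)–(2.449,1.000)
cell (2,1): code 0001 → (2.449,1.000)–(2.000,1.542)
total: 4 segments, chained into 1 closed loop(s), length Σ = 2.459871

segments=4 loops=1 length=2.460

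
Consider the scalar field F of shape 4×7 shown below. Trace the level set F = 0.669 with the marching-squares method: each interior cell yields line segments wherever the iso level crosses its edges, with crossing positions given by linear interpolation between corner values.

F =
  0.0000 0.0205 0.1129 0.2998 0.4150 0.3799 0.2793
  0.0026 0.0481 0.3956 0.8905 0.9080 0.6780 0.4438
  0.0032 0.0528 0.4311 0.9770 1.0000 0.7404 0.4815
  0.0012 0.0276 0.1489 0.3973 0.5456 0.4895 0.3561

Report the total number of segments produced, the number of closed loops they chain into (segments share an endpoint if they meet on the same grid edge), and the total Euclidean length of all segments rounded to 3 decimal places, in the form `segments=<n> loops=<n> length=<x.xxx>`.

cell (0,2): code 0100 → (0.625,3.000)–(1.000,2.552)
cell (0,3): code 1100 → (0.515,4.000)–(0.625,3.000)
cell (0,4): code 1100 → (0.970,5.000)–(0.515,4.000)
cell (0,5): code 1000 → (1.000,5.038)–(0.970,5.000)
cell (1,2): code 0110 → (1.000,2.552)–(2.000,2.436)
cell (1,5): code 1001 → (2.000,5.276)–(1.000,5.038)
cell (2,2): code 0010 → (2.000,2.436)–(2.531,3.000)
cell (2,3): code 0011 → (2.531,3.000)–(2.728,4.000)
cell (2,4): code 0011 → (2.728,4.000)–(2.285,5.000)
cell (2,5): code 0001 → (2.285,5.000)–(2.000,5.276)
total: 10 segments, chained into 1 closed loop(s), length Σ = 8.056409

segments=10 loops=1 length=8.056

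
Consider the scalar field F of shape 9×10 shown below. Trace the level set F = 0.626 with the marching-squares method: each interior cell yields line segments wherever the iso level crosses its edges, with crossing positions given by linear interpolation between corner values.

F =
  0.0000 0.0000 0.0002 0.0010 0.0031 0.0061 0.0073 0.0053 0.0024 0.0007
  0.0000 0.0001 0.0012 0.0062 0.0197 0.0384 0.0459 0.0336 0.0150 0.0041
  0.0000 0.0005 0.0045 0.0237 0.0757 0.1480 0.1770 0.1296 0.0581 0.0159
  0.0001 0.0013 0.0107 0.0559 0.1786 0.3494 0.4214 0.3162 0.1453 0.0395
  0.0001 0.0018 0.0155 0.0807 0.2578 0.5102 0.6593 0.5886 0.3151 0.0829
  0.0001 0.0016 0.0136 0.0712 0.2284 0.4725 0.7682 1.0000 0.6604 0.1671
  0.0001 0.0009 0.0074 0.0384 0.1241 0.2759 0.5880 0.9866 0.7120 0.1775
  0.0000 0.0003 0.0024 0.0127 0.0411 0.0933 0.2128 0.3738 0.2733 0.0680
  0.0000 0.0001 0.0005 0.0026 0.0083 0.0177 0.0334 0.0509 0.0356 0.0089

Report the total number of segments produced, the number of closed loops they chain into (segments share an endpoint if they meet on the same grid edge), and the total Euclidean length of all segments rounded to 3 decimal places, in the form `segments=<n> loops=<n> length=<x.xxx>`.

cell (3,5): code 0100 → (3.860,6.000)–(4.000,5.777)
cell (3,6): code 1000 → (4.000,6.471)–(3.860,6.000)
cell (4,5): code 0110 → (4.000,5.777)–(5.000,5.519)
cell (4,6): code 1101 → (4.091,7.000)–(4.000,6.471)
cell (4,7): code 1100 → (4.900,8.000)–(4.091,7.000)
cell (4,8): code 1000 → (5.000,8.070)–(4.900,8.000)
cell (5,5): code 0010 → (5.000,5.519)–(5.789,6.000)
cell (5,6): code 0111 → (5.789,6.000)–(6.000,6.095)
cell (5,8): code 1001 → (6.000,8.161)–(5.000,8.070)
cell (6,6): code 0010 → (6.000,6.095)–(6.588,7.000)
cell (6,7): code 0011 → (6.588,7.000)–(6.196,8.000)
cell (6,8): code 0001 → (6.196,8.000)–(6.000,8.161)
total: 12 segments, chained into 1 closed loop(s), length Σ = 8.299226

segments=12 loops=1 length=8.299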